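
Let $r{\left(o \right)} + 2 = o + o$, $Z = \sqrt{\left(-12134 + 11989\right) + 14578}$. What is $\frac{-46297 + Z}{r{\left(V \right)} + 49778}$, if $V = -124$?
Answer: $- \frac{46297}{49528} + \frac{\sqrt{14433}}{49528} \approx -0.93234$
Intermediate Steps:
$Z = \sqrt{14433}$ ($Z = \sqrt{-145 + 14578} = \sqrt{14433} \approx 120.14$)
$r{\left(o \right)} = -2 + 2 o$ ($r{\left(o \right)} = -2 + \left(o + o\right) = -2 + 2 o$)
$\frac{-46297 + Z}{r{\left(V \right)} + 49778} = \frac{-46297 + \sqrt{14433}}{\left(-2 + 2 \left(-124\right)\right) + 49778} = \frac{-46297 + \sqrt{14433}}{\left(-2 - 248\right) + 49778} = \frac{-46297 + \sqrt{14433}}{-250 + 49778} = \frac{-46297 + \sqrt{14433}}{49528} = \left(-46297 + \sqrt{14433}\right) \frac{1}{49528} = - \frac{46297}{49528} + \frac{\sqrt{14433}}{49528}$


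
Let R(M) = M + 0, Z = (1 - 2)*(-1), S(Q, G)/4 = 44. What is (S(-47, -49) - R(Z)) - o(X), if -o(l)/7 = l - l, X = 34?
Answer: 175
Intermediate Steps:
S(Q, G) = 176 (S(Q, G) = 4*44 = 176)
Z = 1 (Z = -1*(-1) = 1)
R(M) = M
o(l) = 0 (o(l) = -7*(l - l) = -7*0 = 0)
(S(-47, -49) - R(Z)) - o(X) = (176 - 1*1) - 1*0 = (176 - 1) + 0 = 175 + 0 = 175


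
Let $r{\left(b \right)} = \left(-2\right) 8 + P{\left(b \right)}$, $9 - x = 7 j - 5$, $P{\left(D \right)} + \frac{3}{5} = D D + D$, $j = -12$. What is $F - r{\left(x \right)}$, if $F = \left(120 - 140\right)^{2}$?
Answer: $- \frac{46427}{5} \approx -9285.4$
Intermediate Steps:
$P{\left(D \right)} = - \frac{3}{5} + D + D^{2}$ ($P{\left(D \right)} = - \frac{3}{5} + \left(D D + D\right) = - \frac{3}{5} + \left(D^{2} + D\right) = - \frac{3}{5} + \left(D + D^{2}\right) = - \frac{3}{5} + D + D^{2}$)
$x = 98$ ($x = 9 - \left(7 \left(-12\right) - 5\right) = 9 - \left(-84 - 5\right) = 9 - -89 = 9 + 89 = 98$)
$r{\left(b \right)} = - \frac{83}{5} + b + b^{2}$ ($r{\left(b \right)} = \left(-2\right) 8 + \left(- \frac{3}{5} + b + b^{2}\right) = -16 + \left(- \frac{3}{5} + b + b^{2}\right) = - \frac{83}{5} + b + b^{2}$)
$F = 400$ ($F = \left(-20\right)^{2} = 400$)
$F - r{\left(x \right)} = 400 - \left(- \frac{83}{5} + 98 + 98^{2}\right) = 400 - \left(- \frac{83}{5} + 98 + 9604\right) = 400 - \frac{48427}{5} = - \frac{46427}{5}$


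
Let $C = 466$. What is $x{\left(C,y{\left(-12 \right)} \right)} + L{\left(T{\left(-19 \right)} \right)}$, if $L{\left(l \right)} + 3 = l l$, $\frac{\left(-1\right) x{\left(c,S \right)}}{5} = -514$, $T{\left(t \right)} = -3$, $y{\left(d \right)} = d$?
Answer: $2576$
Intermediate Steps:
$x{\left(c,S \right)} = 2570$ ($x{\left(c,S \right)} = \left(-5\right) \left(-514\right) = 2570$)
$L{\left(l \right)} = -3 + l^{2}$ ($L{\left(l \right)} = -3 + l l = -3 + l^{2}$)
$x{\left(C,y{\left(-12 \right)} \right)} + L{\left(T{\left(-19 \right)} \right)} = 2570 - \left(3 - \left(-3\right)^{2}\right) = 2570 + \left(-3 + 9\right) = 2570 + 6 = 2576$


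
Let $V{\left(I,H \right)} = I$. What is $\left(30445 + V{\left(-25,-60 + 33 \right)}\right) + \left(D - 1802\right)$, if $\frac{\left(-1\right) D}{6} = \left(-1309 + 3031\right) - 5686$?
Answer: $52402$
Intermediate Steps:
$D = 23784$ ($D = - 6 \left(\left(-1309 + 3031\right) - 5686\right) = - 6 \left(1722 - 5686\right) = \left(-6\right) \left(-3964\right) = 23784$)
$\left(30445 + V{\left(-25,-60 + 33 \right)}\right) + \left(D - 1802\right) = \left(30445 - 25\right) + \left(23784 - 1802\right) = 30420 + 21982 = 52402$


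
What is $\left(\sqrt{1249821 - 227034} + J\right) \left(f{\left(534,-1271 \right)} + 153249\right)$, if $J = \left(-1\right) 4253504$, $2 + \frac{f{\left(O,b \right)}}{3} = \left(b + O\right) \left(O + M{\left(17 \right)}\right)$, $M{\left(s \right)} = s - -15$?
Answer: $4671125783232 - 29650941 \sqrt{1403} \approx 4.67 \cdot 10^{12}$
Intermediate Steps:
$M{\left(s \right)} = 15 + s$ ($M{\left(s \right)} = s + 15 = 15 + s$)
$f{\left(O,b \right)} = -6 + 3 \left(32 + O\right) \left(O + b\right)$ ($f{\left(O,b \right)} = -6 + 3 \left(b + O\right) \left(O + \left(15 + 17\right)\right) = -6 + 3 \left(O + b\right) \left(O + 32\right) = -6 + 3 \left(O + b\right) \left(32 + O\right) = -6 + 3 \left(32 + O\right) \left(O + b\right)$)
$J = -4253504$
$\left(\sqrt{1249821 - 227034} + J\right) \left(f{\left(534,-1271 \right)} + 153249\right) = \left(\sqrt{1249821 - 227034} - 4253504\right) \left(\left(-6 + 3 \cdot 534^{2} + 96 \cdot 534 + 96 \left(-1271\right) + 3 \cdot 534 \left(-1271\right)\right) + 153249\right) = \left(\sqrt{1022787} - 4253504\right) \left(\left(-6 + 3 \cdot 285156 + 51264 - 122016 - 2036142\right) + 153249\right) = \left(27 \sqrt{1403} - 4253504\right) \left(\left(-6 + 855468 + 51264 - 122016 - 2036142\right) + 153249\right) = \left(-4253504 + 27 \sqrt{1403}\right) \left(-1251432 + 153249\right) = \left(-4253504 + 27 \sqrt{1403}\right) \left(-1098183\right) = 4671125783232 - 29650941 \sqrt{1403}$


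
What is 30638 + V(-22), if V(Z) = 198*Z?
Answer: 26282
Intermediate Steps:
30638 + V(-22) = 30638 + 198*(-22) = 30638 - 4356 = 26282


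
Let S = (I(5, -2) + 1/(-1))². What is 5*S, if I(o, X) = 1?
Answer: 0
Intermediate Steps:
S = 0 (S = (1 + 1/(-1))² = (1 - 1)² = 0² = 0)
5*S = 5*0 = 0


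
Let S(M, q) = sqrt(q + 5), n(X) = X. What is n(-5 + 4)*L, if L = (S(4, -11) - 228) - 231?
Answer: 459 - I*sqrt(6) ≈ 459.0 - 2.4495*I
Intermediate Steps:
S(M, q) = sqrt(5 + q)
L = -459 + I*sqrt(6) (L = (sqrt(5 - 11) - 228) - 231 = (sqrt(-6) - 228) - 231 = (I*sqrt(6) - 228) - 231 = (-228 + I*sqrt(6)) - 231 = -459 + I*sqrt(6) ≈ -459.0 + 2.4495*I)
n(-5 + 4)*L = (-5 + 4)*(-459 + I*sqrt(6)) = -(-459 + I*sqrt(6)) = 459 - I*sqrt(6)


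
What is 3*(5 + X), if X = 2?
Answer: 21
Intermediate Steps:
3*(5 + X) = 3*(5 + 2) = 3*7 = 21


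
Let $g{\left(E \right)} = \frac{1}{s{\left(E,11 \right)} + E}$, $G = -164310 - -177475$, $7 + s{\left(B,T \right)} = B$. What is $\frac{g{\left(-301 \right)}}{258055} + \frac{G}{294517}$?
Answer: $\frac{2068951797158}{46284964920915} \approx 0.0447$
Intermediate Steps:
$s{\left(B,T \right)} = -7 + B$
$G = 13165$ ($G = -164310 + 177475 = 13165$)
$g{\left(E \right)} = \frac{1}{-7 + 2 E}$ ($g{\left(E \right)} = \frac{1}{\left(-7 + E\right) + E} = \frac{1}{-7 + 2 E}$)
$\frac{g{\left(-301 \right)}}{258055} + \frac{G}{294517} = \frac{1}{\left(-7 + 2 \left(-301\right)\right) 258055} + \frac{13165}{294517} = \frac{1}{-7 - 602} \cdot \frac{1}{258055} + 13165 \cdot \frac{1}{294517} = \frac{1}{-609} \cdot \frac{1}{258055} + \frac{13165}{294517} = \left(- \frac{1}{609}\right) \frac{1}{258055} + \frac{13165}{294517} = - \frac{1}{157155495} + \frac{13165}{294517} = \frac{2068951797158}{46284964920915}$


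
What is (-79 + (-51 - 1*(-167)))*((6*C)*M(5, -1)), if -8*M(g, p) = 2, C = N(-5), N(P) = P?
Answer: 555/2 ≈ 277.50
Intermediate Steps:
C = -5
M(g, p) = -¼ (M(g, p) = -⅛*2 = -¼)
(-79 + (-51 - 1*(-167)))*((6*C)*M(5, -1)) = (-79 + (-51 - 1*(-167)))*((6*(-5))*(-¼)) = (-79 + (-51 + 167))*(-30*(-¼)) = (-79 + 116)*(15/2) = 37*(15/2) = 555/2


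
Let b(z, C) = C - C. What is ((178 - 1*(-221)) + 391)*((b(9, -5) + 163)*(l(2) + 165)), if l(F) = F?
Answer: 21504590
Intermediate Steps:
b(z, C) = 0
((178 - 1*(-221)) + 391)*((b(9, -5) + 163)*(l(2) + 165)) = ((178 - 1*(-221)) + 391)*((0 + 163)*(2 + 165)) = ((178 + 221) + 391)*(163*167) = (399 + 391)*27221 = 790*27221 = 21504590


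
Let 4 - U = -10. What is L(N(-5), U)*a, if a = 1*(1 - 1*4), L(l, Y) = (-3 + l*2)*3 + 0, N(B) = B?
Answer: 117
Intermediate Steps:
U = 14 (U = 4 - 1*(-10) = 4 + 10 = 14)
L(l, Y) = -9 + 6*l (L(l, Y) = (-3 + 2*l)*3 + 0 = (-9 + 6*l) + 0 = -9 + 6*l)
a = -3 (a = 1*(1 - 4) = 1*(-3) = -3)
L(N(-5), U)*a = (-9 + 6*(-5))*(-3) = (-9 - 30)*(-3) = -39*(-3) = 117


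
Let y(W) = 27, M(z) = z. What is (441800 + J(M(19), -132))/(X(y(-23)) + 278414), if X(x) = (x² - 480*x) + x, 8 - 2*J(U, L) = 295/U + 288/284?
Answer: 170280697/102604940 ≈ 1.6596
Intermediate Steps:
J(U, L) = 248/71 - 295/(2*U) (J(U, L) = 4 - (295/U + 288/284)/2 = 4 - (295/U + 288*(1/284))/2 = 4 - (295/U + 72/71)/2 = 4 - (72/71 + 295/U)/2 = 4 + (-36/71 - 295/(2*U)) = 248/71 - 295/(2*U))
X(x) = x² - 479*x
(441800 + J(M(19), -132))/(X(y(-23)) + 278414) = (441800 + (1/142)*(-20945 + 496*19)/19)/(27*(-479 + 27) + 278414) = (441800 + (1/142)*(1/19)*(-20945 + 9424))/(27*(-452) + 278414) = (441800 + (1/142)*(1/19)*(-11521))/(-12204 + 278414) = (441800 - 11521/2698)/266210 = (1191964879/2698)*(1/266210) = 170280697/102604940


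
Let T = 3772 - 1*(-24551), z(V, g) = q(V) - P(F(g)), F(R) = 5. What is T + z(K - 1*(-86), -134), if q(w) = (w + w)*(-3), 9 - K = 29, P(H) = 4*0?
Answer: 27927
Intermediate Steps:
P(H) = 0
K = -20 (K = 9 - 1*29 = 9 - 29 = -20)
q(w) = -6*w (q(w) = (2*w)*(-3) = -6*w)
z(V, g) = -6*V (z(V, g) = -6*V - 1*0 = -6*V + 0 = -6*V)
T = 28323 (T = 3772 + 24551 = 28323)
T + z(K - 1*(-86), -134) = 28323 - 6*(-20 - 1*(-86)) = 28323 - 6*(-20 + 86) = 28323 - 6*66 = 28323 - 396 = 27927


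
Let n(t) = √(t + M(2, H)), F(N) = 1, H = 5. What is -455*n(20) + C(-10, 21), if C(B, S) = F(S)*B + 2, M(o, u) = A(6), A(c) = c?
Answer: -8 - 455*√26 ≈ -2328.1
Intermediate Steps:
M(o, u) = 6
C(B, S) = 2 + B (C(B, S) = 1*B + 2 = B + 2 = 2 + B)
n(t) = √(6 + t) (n(t) = √(t + 6) = √(6 + t))
-455*n(20) + C(-10, 21) = -455*√(6 + 20) + (2 - 10) = -455*√26 - 8 = -8 - 455*√26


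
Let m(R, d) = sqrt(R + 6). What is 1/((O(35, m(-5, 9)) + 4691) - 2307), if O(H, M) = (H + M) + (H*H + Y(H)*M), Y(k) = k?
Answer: 1/3680 ≈ 0.00027174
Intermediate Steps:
m(R, d) = sqrt(6 + R)
O(H, M) = H + M + H**2 + H*M (O(H, M) = (H + M) + (H*H + H*M) = (H + M) + (H**2 + H*M) = H + M + H**2 + H*M)
1/((O(35, m(-5, 9)) + 4691) - 2307) = 1/(((35 + sqrt(6 - 5) + 35**2 + 35*sqrt(6 - 5)) + 4691) - 2307) = 1/(((35 + sqrt(1) + 1225 + 35*sqrt(1)) + 4691) - 2307) = 1/(((35 + 1 + 1225 + 35*1) + 4691) - 2307) = 1/(((35 + 1 + 1225 + 35) + 4691) - 2307) = 1/((1296 + 4691) - 2307) = 1/(5987 - 2307) = 1/3680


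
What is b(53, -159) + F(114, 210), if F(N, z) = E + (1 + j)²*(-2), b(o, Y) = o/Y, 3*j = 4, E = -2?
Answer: -119/9 ≈ -13.222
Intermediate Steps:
j = 4/3 (j = (⅓)*4 = 4/3 ≈ 1.3333)
F(N, z) = -116/9 (F(N, z) = -2 + (1 + 4/3)²*(-2) = -2 + (7/3)²*(-2) = -2 + (49/9)*(-2) = -2 - 98/9 = -116/9)
b(53, -159) + F(114, 210) = 53/(-159) - 116/9 = 53*(-1/159) - 116/9 = -⅓ - 116/9 = -119/9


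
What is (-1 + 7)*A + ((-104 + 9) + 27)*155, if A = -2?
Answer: -10552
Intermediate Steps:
(-1 + 7)*A + ((-104 + 9) + 27)*155 = (-1 + 7)*(-2) + ((-104 + 9) + 27)*155 = 6*(-2) + (-95 + 27)*155 = -12 - 68*155 = -12 - 10540 = -10552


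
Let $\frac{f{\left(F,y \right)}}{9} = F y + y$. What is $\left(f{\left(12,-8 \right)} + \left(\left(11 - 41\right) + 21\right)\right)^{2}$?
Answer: $893025$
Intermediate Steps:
$f{\left(F,y \right)} = 9 y + 9 F y$ ($f{\left(F,y \right)} = 9 \left(F y + y\right) = 9 \left(y + F y\right) = 9 y + 9 F y$)
$\left(f{\left(12,-8 \right)} + \left(\left(11 - 41\right) + 21\right)\right)^{2} = \left(9 \left(-8\right) \left(1 + 12\right) + \left(\left(11 - 41\right) + 21\right)\right)^{2} = \left(9 \left(-8\right) 13 + \left(-30 + 21\right)\right)^{2} = \left(-936 - 9\right)^{2} = \left(-945\right)^{2} = 893025$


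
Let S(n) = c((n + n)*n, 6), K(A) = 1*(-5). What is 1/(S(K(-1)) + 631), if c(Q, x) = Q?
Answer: 1/681 ≈ 0.0014684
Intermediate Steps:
K(A) = -5
S(n) = 2*n**2 (S(n) = (n + n)*n = (2*n)*n = 2*n**2)
1/(S(K(-1)) + 631) = 1/(2*(-5)**2 + 631) = 1/(2*25 + 631) = 1/(50 + 631) = 1/681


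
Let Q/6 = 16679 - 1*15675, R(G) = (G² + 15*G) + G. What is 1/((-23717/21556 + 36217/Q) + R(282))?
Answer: 32463336/2728248359707 ≈ 1.1899e-5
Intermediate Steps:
R(G) = G² + 16*G
Q = 6024 (Q = 6*(16679 - 1*15675) = 6*(16679 - 15675) = 6*1004 = 6024)
1/((-23717/21556 + 36217/Q) + R(282)) = 1/((-23717/21556 + 36217/6024) + 282*(16 + 282)) = 1/((-23717*1/21556 + 36217*(1/6024)) + 282*298) = 1/((-23717/21556 + 36217/6024) + 84036) = 1/(159455611/32463336 + 84036) = 1/(2728248359707/32463336) = 32463336/2728248359707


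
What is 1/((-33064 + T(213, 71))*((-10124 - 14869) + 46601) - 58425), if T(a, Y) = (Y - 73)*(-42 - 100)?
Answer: -1/708368665 ≈ -1.4117e-9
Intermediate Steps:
T(a, Y) = 10366 - 142*Y (T(a, Y) = (-73 + Y)*(-142) = 10366 - 142*Y)
1/((-33064 + T(213, 71))*((-10124 - 14869) + 46601) - 58425) = 1/((-33064 + (10366 - 142*71))*((-10124 - 14869) + 46601) - 58425) = 1/((-33064 + (10366 - 10082))*(-24993 + 46601) - 58425) = 1/((-33064 + 284)*21608 - 58425) = 1/(-32780*21608 - 58425) = 1/(-708310240 - 58425) = 1/(-708368665) = -1/708368665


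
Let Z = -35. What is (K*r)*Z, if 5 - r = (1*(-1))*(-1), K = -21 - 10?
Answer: 4340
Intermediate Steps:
K = -31
r = 4 (r = 5 - 1*(-1)*(-1) = 5 - (-1)*(-1) = 5 - 1*1 = 5 - 1 = 4)
(K*r)*Z = -31*4*(-35) = -124*(-35) = 4340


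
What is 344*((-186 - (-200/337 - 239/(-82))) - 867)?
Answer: -5015992140/13817 ≈ -3.6303e+5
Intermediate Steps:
344*((-186 - (-200/337 - 239/(-82))) - 867) = 344*((-186 - (-200*1/337 - 239*(-1/82))) - 867) = 344*((-186 - (-200/337 + 239/82)) - 867) = 344*((-186 - 1*64143/27634) - 867) = 344*((-186 - 64143/27634) - 867) = 344*(-5204067/27634 - 867) = 344*(-29162745/27634) = -5015992140/13817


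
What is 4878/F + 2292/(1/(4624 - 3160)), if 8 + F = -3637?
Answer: 1358972098/405 ≈ 3.3555e+6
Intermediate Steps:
F = -3645 (F = -8 - 3637 = -3645)
4878/F + 2292/(1/(4624 - 3160)) = 4878/(-3645) + 2292/(1/(4624 - 3160)) = 4878*(-1/3645) + 2292/(1/1464) = -542/405 + 2292/(1/1464) = -542/405 + 2292*1464 = -542/405 + 3355488 = 1358972098/405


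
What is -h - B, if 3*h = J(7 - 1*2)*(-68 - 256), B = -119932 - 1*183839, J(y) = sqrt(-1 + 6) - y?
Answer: 303231 + 108*sqrt(5) ≈ 3.0347e+5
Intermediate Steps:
J(y) = sqrt(5) - y
B = -303771 (B = -119932 - 183839 = -303771)
h = 540 - 108*sqrt(5) (h = ((sqrt(5) - (7 - 1*2))*(-68 - 256))/3 = ((sqrt(5) - (7 - 2))*(-324))/3 = ((sqrt(5) - 1*5)*(-324))/3 = ((sqrt(5) - 5)*(-324))/3 = ((-5 + sqrt(5))*(-324))/3 = (1620 - 324*sqrt(5))/3 = 540 - 108*sqrt(5) ≈ 298.50)
-h - B = -(540 - 108*sqrt(5)) - 1*(-303771) = (-540 + 108*sqrt(5)) + 303771 = 303231 + 108*sqrt(5)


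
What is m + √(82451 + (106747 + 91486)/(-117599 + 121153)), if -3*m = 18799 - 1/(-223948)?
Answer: -4209998453/671844 + √1042136175198/3554 ≈ -5979.1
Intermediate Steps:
m = -4209998453/671844 (m = -(18799 - 1/(-223948))/3 = -(18799 - 1*(-1/223948))/3 = -(18799 + 1/223948)/3 = -⅓*4209998453/223948 = -4209998453/671844 ≈ -6266.3)
m + √(82451 + (106747 + 91486)/(-117599 + 121153)) = -4209998453/671844 + √(82451 + (106747 + 91486)/(-117599 + 121153)) = -4209998453/671844 + √(82451 + 198233/3554) = -4209998453/671844 + √(293229087/3554) = -4209998453/671844 + √1042136175198/3554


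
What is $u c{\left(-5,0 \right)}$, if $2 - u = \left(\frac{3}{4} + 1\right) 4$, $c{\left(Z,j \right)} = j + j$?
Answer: $0$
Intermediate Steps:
$c{\left(Z,j \right)} = 2 j$
$u = -5$ ($u = 2 - \left(\frac{3}{4} + 1\right) 4 = 2 - \frac{7}{4} \cdot 4 = 2 - 7 = -5$)
$u c{\left(-5,0 \right)} = - 5 \cdot 2 \cdot 0 = \left(-5\right) 0 = 0$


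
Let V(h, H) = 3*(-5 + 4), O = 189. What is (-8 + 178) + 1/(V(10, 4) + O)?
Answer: 31621/186 ≈ 170.01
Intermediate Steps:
V(h, H) = -3 (V(h, H) = 3*(-1) = -3)
(-8 + 178) + 1/(V(10, 4) + O) = (-8 + 178) + 1/(-3 + 189) = 170 + 1/186 = 31621/186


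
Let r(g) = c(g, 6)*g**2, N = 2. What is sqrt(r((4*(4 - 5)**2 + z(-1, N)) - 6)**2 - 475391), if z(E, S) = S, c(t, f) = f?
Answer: I*sqrt(475391) ≈ 689.49*I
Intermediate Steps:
r(g) = 6*g**2
sqrt(r((4*(4 - 5)**2 + z(-1, N)) - 6)**2 - 475391) = sqrt((6*((4*(4 - 5)**2 + 2) - 6)**2)**2 - 475391) = sqrt((6*((4*(-1)**2 + 2) - 6)**2)**2 - 475391) = sqrt((6*((4*1 + 2) - 6)**2)**2 - 475391) = sqrt((6*((4 + 2) - 6)**2)**2 - 475391) = sqrt((6*(6 - 6)**2)**2 - 475391) = sqrt((6*0**2)**2 - 475391) = sqrt((6*0)**2 - 475391) = sqrt(0**2 - 475391) = sqrt(0 - 475391) = sqrt(-475391) = I*sqrt(475391)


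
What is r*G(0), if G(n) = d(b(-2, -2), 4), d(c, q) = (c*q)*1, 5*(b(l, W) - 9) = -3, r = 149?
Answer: 25032/5 ≈ 5006.4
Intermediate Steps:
b(l, W) = 42/5 (b(l, W) = 9 + (⅕)*(-3) = 9 - ⅗ = 42/5)
d(c, q) = c*q
G(n) = 168/5 (G(n) = (42/5)*4 = 168/5)
r*G(0) = 149*(168/5) = 25032/5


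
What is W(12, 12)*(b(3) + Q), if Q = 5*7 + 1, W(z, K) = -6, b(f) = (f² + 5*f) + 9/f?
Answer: -378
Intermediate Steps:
b(f) = f² + 5*f + 9/f
Q = 36 (Q = 35 + 1 = 36)
W(12, 12)*(b(3) + Q) = -6*((9 + 3²*(5 + 3))/3 + 36) = -6*((9 + 9*8)/3 + 36) = -6*((9 + 72)/3 + 36) = -6*((⅓)*81 + 36) = -6*(27 + 36) = -6*63 = -378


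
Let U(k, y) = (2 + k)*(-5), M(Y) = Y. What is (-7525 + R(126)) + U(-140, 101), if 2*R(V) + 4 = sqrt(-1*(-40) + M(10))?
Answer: -6837 + 5*sqrt(2)/2 ≈ -6833.5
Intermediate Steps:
R(V) = -2 + 5*sqrt(2)/2 (R(V) = -2 + sqrt(-1*(-40) + 10)/2 = -2 + sqrt(40 + 10)/2 = -2 + sqrt(50)/2 = -2 + (5*sqrt(2))/2 = -2 + 5*sqrt(2)/2)
U(k, y) = -10 - 5*k
(-7525 + R(126)) + U(-140, 101) = (-7525 + (-2 + 5*sqrt(2)/2)) + (-10 - 5*(-140)) = (-7527 + 5*sqrt(2)/2) + (-10 + 700) = (-7527 + 5*sqrt(2)/2) + 690 = -6837 + 5*sqrt(2)/2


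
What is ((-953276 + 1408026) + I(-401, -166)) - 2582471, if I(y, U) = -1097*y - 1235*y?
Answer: -1192589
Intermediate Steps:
I(y, U) = -2332*y
((-953276 + 1408026) + I(-401, -166)) - 2582471 = ((-953276 + 1408026) - 2332*(-401)) - 2582471 = (454750 + 935132) - 2582471 = 1389882 - 2582471 = -1192589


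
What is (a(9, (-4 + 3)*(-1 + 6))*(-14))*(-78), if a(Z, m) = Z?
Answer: 9828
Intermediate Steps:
(a(9, (-4 + 3)*(-1 + 6))*(-14))*(-78) = (9*(-14))*(-78) = -126*(-78) = 9828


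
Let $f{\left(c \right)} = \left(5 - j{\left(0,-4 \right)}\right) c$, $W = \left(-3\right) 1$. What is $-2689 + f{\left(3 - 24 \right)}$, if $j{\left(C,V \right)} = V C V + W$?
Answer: $-2857$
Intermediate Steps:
$W = -3$
$j{\left(C,V \right)} = -3 + C V^{2}$ ($j{\left(C,V \right)} = V C V - 3 = C V V - 3 = C V^{2} - 3 = -3 + C V^{2}$)
$f{\left(c \right)} = 8 c$ ($f{\left(c \right)} = \left(5 - \left(-3 + 0 \left(-4\right)^{2}\right)\right) c = \left(5 - \left(-3 + 0 \cdot 16\right)\right) c = \left(5 - \left(-3 + 0\right)\right) c = \left(5 - -3\right) c = \left(5 + 3\right) c = 8 c$)
$-2689 + f{\left(3 - 24 \right)} = -2689 + 8 \left(3 - 24\right) = -2689 + 8 \left(-21\right) = -2689 - 168 = -2857$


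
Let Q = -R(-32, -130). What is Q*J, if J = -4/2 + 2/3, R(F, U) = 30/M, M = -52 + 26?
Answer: -20/13 ≈ -1.5385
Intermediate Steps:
M = -26
R(F, U) = -15/13 (R(F, U) = 30/(-26) = 30*(-1/26) = -15/13)
J = -4/3 (J = -4*1/2 + 2*(1/3) = -2 + 2/3 = -4/3 ≈ -1.3333)
Q = 15/13 (Q = -1*(-15/13) = 15/13 ≈ 1.1538)
Q*J = (15/13)*(-4/3) = -20/13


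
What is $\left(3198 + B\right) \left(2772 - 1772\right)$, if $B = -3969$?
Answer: $-771000$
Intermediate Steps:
$\left(3198 + B\right) \left(2772 - 1772\right) = \left(3198 - 3969\right) \left(2772 - 1772\right) = \left(-771\right) 1000 = -771000$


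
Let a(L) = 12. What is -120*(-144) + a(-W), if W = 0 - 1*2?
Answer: 17292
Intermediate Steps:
W = -2 (W = 0 - 2 = -2)
-120*(-144) + a(-W) = -120*(-144) + 12 = 17280 + 12 = 17292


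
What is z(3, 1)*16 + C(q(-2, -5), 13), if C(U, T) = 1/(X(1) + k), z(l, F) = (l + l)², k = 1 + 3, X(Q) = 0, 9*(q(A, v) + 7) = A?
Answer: 2305/4 ≈ 576.25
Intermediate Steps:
q(A, v) = -7 + A/9
k = 4
z(l, F) = 4*l² (z(l, F) = (2*l)² = 4*l²)
C(U, T) = ¼ (C(U, T) = 1/(0 + 4) = 1/4 = ¼)
z(3, 1)*16 + C(q(-2, -5), 13) = (4*3²)*16 + ¼ = (4*9)*16 + ¼ = 36*16 + ¼ = 576 + ¼ = 2305/4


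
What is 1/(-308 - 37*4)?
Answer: -1/456 ≈ -0.0021930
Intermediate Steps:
1/(-308 - 37*4) = 1/(-308 - 148) = 1/(-456) = -1/456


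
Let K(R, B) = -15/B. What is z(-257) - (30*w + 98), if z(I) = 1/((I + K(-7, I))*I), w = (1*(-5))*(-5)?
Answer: -55996831/66034 ≈ -848.00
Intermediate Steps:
w = 25 (w = -5*(-5) = 25)
z(I) = 1/(I*(I - 15/I)) (z(I) = 1/((I - 15/I)*I) = 1/(I*(I - 15/I)))
z(-257) - (30*w + 98) = 1/(-15 + (-257)**2) - (30*25 + 98) = 1/(-15 + 66049) - (750 + 98) = 1/66034 - 1*848 = 1/66034 - 848 = -55996831/66034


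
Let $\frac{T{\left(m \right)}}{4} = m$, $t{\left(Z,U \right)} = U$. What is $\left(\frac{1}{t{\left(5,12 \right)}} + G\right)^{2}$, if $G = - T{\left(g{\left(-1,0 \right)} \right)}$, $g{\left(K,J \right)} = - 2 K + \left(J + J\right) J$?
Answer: $\frac{9025}{144} \approx 62.674$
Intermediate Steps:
$g{\left(K,J \right)} = - 2 K + 2 J^{2}$ ($g{\left(K,J \right)} = - 2 K + 2 J J = - 2 K + 2 J^{2}$)
$T{\left(m \right)} = 4 m$
$G = -8$ ($G = - 4 \left(\left(-2\right) \left(-1\right) + 2 \cdot 0^{2}\right) = - 4 \left(2 + 2 \cdot 0\right) = - 4 \left(2 + 0\right) = - 4 \cdot 2 = \left(-1\right) 8 = -8$)
$\left(\frac{1}{t{\left(5,12 \right)}} + G\right)^{2} = \left(\frac{1}{12} - 8\right)^{2} = \left(- \frac{95}{12}\right)^{2} = \frac{9025}{144}$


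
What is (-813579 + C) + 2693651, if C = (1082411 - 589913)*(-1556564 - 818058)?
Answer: -1169494705684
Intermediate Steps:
C = -1169496585756 (C = 492498*(-2374622) = -1169496585756)
(-813579 + C) + 2693651 = (-813579 - 1169496585756) + 2693651 = -1169497399335 + 2693651 = -1169494705684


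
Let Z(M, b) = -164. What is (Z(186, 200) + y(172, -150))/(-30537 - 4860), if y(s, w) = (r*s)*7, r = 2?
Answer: -748/11799 ≈ -0.063395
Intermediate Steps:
y(s, w) = 14*s (y(s, w) = (2*s)*7 = 14*s)
(Z(186, 200) + y(172, -150))/(-30537 - 4860) = (-164 + 14*172)/(-30537 - 4860) = (-164 + 2408)/(-35397) = 2244*(-1/35397) = -748/11799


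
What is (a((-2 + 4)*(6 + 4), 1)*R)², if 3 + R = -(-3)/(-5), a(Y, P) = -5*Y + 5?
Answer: 116964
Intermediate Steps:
a(Y, P) = 5 - 5*Y
R = -18/5 (R = -3 - (-3)/(-5) = -3 - (-3)*(-1)/5 = -3 - 1*⅗ = -3 - ⅗ = -18/5 ≈ -3.6000)
(a((-2 + 4)*(6 + 4), 1)*R)² = ((5 - 5*(-2 + 4)*(6 + 4))*(-18/5))² = ((5 - 10*10)*(-18/5))² = ((5 - 5*20)*(-18/5))² = ((5 - 100)*(-18/5))² = (-95*(-18/5))² = 342² = 116964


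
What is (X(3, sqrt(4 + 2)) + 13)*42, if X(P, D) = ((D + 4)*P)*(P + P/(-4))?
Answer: 1680 + 567*sqrt(6)/2 ≈ 2374.4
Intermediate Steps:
X(P, D) = 3*P**2*(4 + D)/4 (X(P, D) = ((4 + D)*P)*(P + P*(-1/4)) = (P*(4 + D))*(P - P/4) = (P*(4 + D))*(3*P/4) = 3*P**2*(4 + D)/4)
(X(3, sqrt(4 + 2)) + 13)*42 = ((3/4)*3**2*(4 + sqrt(4 + 2)) + 13)*42 = ((3/4)*9*(4 + sqrt(6)) + 13)*42 = ((27 + 27*sqrt(6)/4) + 13)*42 = (40 + 27*sqrt(6)/4)*42 = 1680 + 567*sqrt(6)/2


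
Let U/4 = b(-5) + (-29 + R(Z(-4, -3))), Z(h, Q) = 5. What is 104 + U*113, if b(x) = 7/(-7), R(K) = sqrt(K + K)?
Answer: -13456 + 452*sqrt(10) ≈ -12027.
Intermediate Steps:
R(K) = sqrt(2)*sqrt(K) (R(K) = sqrt(2*K) = sqrt(2)*sqrt(K))
b(x) = -1 (b(x) = 7*(-1/7) = -1)
U = -120 + 4*sqrt(10) (U = 4*(-1 + (-29 + sqrt(2)*sqrt(5))) = 4*(-1 + (-29 + sqrt(10))) = 4*(-30 + sqrt(10)) = -120 + 4*sqrt(10) ≈ -107.35)
104 + U*113 = 104 + (-120 + 4*sqrt(10))*113 = 104 + (-13560 + 452*sqrt(10)) = -13456 + 452*sqrt(10)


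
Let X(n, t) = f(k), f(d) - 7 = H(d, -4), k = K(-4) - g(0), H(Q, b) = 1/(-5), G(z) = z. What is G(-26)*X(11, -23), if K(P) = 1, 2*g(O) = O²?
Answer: -884/5 ≈ -176.80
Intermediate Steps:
g(O) = O²/2
H(Q, b) = -⅕
k = 1 (k = 1 - 0²/2 = 1 - 0/2 = 1 - 1*0 = 1 + 0 = 1)
f(d) = 34/5 (f(d) = 7 - ⅕ = 34/5)
X(n, t) = 34/5
G(-26)*X(11, -23) = -26*34/5 = -884/5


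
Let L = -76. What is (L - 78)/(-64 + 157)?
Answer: -154/93 ≈ -1.6559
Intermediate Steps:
(L - 78)/(-64 + 157) = (-76 - 78)/(-64 + 157) = -154/93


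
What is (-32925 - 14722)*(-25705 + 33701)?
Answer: -380985412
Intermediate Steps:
(-32925 - 14722)*(-25705 + 33701) = -47647*7996 = -380985412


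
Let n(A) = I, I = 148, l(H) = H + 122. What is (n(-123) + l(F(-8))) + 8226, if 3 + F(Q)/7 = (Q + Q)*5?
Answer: 7915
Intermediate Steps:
F(Q) = -21 + 70*Q (F(Q) = -21 + 7*((Q + Q)*5) = -21 + 7*((2*Q)*5) = -21 + 7*(10*Q) = -21 + 70*Q)
l(H) = 122 + H
n(A) = 148
(n(-123) + l(F(-8))) + 8226 = (148 + (122 + (-21 + 70*(-8)))) + 8226 = (148 + (122 + (-21 - 560))) + 8226 = (148 + (122 - 581)) + 8226 = (148 - 459) + 8226 = -311 + 8226 = 7915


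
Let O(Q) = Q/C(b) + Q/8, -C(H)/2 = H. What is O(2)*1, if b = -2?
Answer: 3/4 ≈ 0.75000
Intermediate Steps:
C(H) = -2*H
O(Q) = 3*Q/8 (O(Q) = Q/((-2*(-2))) + Q/8 = Q/4 + Q*(1/8) = Q*(1/4) + Q/8 = Q/4 + Q/8 = 3*Q/8)
O(2)*1 = ((3/8)*2)*1 = (3/4)*1 = 3/4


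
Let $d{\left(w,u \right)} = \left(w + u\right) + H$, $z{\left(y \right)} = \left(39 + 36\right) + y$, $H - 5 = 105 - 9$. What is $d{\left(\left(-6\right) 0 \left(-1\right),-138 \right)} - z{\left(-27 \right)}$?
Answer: $-85$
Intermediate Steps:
$H = 101$ ($H = 5 + \left(105 - 9\right) = 5 + 96 = 101$)
$z{\left(y \right)} = 75 + y$
$d{\left(w,u \right)} = 101 + u + w$ ($d{\left(w,u \right)} = \left(w + u\right) + 101 = \left(u + w\right) + 101 = 101 + u + w$)
$d{\left(\left(-6\right) 0 \left(-1\right),-138 \right)} - z{\left(-27 \right)} = \left(101 - 138 + \left(-6\right) 0 \left(-1\right)\right) - \left(75 - 27\right) = \left(101 - 138 + 0 \left(-1\right)\right) - 48 = \left(101 - 138 + 0\right) - 48 = -37 - 48 = -85$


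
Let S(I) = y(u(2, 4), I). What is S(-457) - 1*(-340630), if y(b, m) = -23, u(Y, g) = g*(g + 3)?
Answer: 340607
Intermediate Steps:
u(Y, g) = g*(3 + g)
S(I) = -23
S(-457) - 1*(-340630) = -23 - 1*(-340630) = -23 + 340630 = 340607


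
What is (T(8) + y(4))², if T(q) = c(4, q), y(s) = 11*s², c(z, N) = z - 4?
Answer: 30976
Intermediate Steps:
c(z, N) = -4 + z
T(q) = 0 (T(q) = -4 + 4 = 0)
(T(8) + y(4))² = (0 + 11*4²)² = (0 + 11*16)² = (0 + 176)² = 176² = 30976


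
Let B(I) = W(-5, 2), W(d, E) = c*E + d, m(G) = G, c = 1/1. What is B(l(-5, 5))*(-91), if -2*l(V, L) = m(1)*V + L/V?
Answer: 273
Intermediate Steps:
c = 1 (c = 1*1 = 1)
l(V, L) = -V/2 - L/(2*V) (l(V, L) = -(1*V + L/V)/2 = -(V + L/V)/2 = -V/2 - L/(2*V))
W(d, E) = E + d (W(d, E) = 1*E + d = E + d)
B(I) = -3 (B(I) = 2 - 5 = -3)
B(l(-5, 5))*(-91) = -3*(-91) = 273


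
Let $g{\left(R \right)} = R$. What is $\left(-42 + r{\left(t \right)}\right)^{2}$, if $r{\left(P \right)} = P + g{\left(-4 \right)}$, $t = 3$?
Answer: $1849$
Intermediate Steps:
$r{\left(P \right)} = -4 + P$ ($r{\left(P \right)} = P - 4 = -4 + P$)
$\left(-42 + r{\left(t \right)}\right)^{2} = \left(-42 + \left(-4 + 3\right)\right)^{2} = \left(-42 - 1\right)^{2} = \left(-43\right)^{2} = 1849$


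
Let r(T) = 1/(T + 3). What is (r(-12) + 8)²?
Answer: 5041/81 ≈ 62.235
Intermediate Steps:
r(T) = 1/(3 + T)
(r(-12) + 8)² = (1/(3 - 12) + 8)² = (1/(-9) + 8)² = (-⅑ + 8)² = (71/9)² = 5041/81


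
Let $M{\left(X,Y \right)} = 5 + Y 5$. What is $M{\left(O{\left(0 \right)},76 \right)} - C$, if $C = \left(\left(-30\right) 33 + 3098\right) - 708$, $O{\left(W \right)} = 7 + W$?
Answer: $-1015$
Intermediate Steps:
$M{\left(X,Y \right)} = 5 + 5 Y$
$C = 1400$ ($C = \left(-990 + 3098\right) - 708 = 2108 - 708 = 1400$)
$M{\left(O{\left(0 \right)},76 \right)} - C = \left(5 + 5 \cdot 76\right) - 1400 = \left(5 + 380\right) - 1400 = 385 - 1400 = -1015$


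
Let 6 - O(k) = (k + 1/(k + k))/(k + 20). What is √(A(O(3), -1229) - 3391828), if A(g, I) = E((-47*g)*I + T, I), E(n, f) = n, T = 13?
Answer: I*√58144948014/138 ≈ 1747.3*I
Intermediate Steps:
O(k) = 6 - (k + 1/(2*k))/(20 + k) (O(k) = 6 - (k + 1/(k + k))/(k + 20) = 6 - (k + 1/(2*k))/(20 + k))
A(g, I) = 13 - 47*I*g (A(g, I) = (-47*g)*I + 13 = -47*I*g + 13 = 13 - 47*I*g)
√(A(O(3), -1229) - 3391828) = √((13 - 47*(-1229)*(½)*(-1 + 10*3² + 240*3)/(3*(20 + 3))) - 3391828) = √((13 - 47*(-1229)*(½)*(⅓)*(-1 + 10*9 + 720)/23) - 3391828) = √((13 - 47*(-1229)*(½)*(⅓)*(1/23)*(-1 + 90 + 720)) - 3391828) = √((13 - 47*(-1229)*(½)*(⅓)*(1/23)*809) - 3391828) = √((13 - 47*(-1229)*809/138) - 3391828) = √((13 + 46730267/138) - 3391828) = √(46732061/138 - 3391828) = √(-421340203/138) = I*√58144948014/138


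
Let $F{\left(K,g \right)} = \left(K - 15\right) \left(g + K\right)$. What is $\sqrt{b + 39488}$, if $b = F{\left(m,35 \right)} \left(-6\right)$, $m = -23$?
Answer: $4 \sqrt{2639} \approx 205.48$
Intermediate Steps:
$F{\left(K,g \right)} = \left(-15 + K\right) \left(K + g\right)$
$b = 2736$ ($b = \left(\left(-23\right)^{2} - -345 - 525 - 805\right) \left(-6\right) = \left(529 + 345 - 525 - 805\right) \left(-6\right) = \left(-456\right) \left(-6\right) = 2736$)
$\sqrt{b + 39488} = \sqrt{2736 + 39488} = \sqrt{42224} = 4 \sqrt{2639}$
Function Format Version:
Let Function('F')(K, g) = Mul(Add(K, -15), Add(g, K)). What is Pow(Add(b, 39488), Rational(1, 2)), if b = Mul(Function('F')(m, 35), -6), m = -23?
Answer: Mul(4, Pow(2639, Rational(1, 2))) ≈ 205.48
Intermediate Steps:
Function('F')(K, g) = Mul(Add(-15, K), Add(K, g))
b = 2736 (b = Mul(Add(Pow(-23, 2), Mul(-15, -23), Mul(-15, 35), Mul(-23, 35)), -6) = Mul(Add(529, 345, -525, -805), -6) = Mul(-456, -6) = 2736)
Pow(Add(b, 39488), Rational(1, 2)) = Pow(Add(2736, 39488), Rational(1, 2)) = Pow(42224, Rational(1, 2)) = Mul(4, Pow(2639, Rational(1, 2)))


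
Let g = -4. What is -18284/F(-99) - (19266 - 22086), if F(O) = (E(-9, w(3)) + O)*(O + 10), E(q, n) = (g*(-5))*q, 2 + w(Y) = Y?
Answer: 70005136/24831 ≈ 2819.3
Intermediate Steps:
w(Y) = -2 + Y
E(q, n) = 20*q (E(q, n) = (-4*(-5))*q = 20*q)
F(O) = (-180 + O)*(10 + O) (F(O) = (20*(-9) + O)*(O + 10) = (-180 + O)*(10 + O))
-18284/F(-99) - (19266 - 22086) = -18284/(-1800 + (-99)² - 170*(-99)) - (19266 - 22086) = -18284/(-1800 + 9801 + 16830) - 1*(-2820) = -18284/24831 + 2820 = 70005136/24831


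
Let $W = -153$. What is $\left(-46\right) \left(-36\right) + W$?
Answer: $1503$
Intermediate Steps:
$\left(-46\right) \left(-36\right) + W = \left(-46\right) \left(-36\right) - 153 = 1656 - 153 = 1503$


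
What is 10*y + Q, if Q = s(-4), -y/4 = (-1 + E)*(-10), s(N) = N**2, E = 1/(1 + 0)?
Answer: 16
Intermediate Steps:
E = 1 (E = 1/1 = 1)
y = 0 (y = -4*(-1 + 1)*(-10) = -0*(-10) = -4*0 = 0)
Q = 16 (Q = (-4)**2 = 16)
10*y + Q = 10*0 + 16 = 0 + 16 = 16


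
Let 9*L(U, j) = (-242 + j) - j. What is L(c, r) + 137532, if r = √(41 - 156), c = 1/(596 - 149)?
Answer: 1237546/9 ≈ 1.3751e+5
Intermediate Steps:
c = 1/447 ≈ 0.0022371
r = I*√115 (r = √(-115) = I*√115 ≈ 10.724*I)
L(U, j) = -242/9 (L(U, j) = ((-242 + j) - j)/9 = (⅑)*(-242) = -242/9)
L(c, r) + 137532 = -242/9 + 137532 = 1237546/9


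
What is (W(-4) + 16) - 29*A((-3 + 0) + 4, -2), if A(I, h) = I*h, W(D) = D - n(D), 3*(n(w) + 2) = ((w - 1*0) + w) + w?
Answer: 76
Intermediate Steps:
n(w) = -2 + w (n(w) = -2 + (((w - 1*0) + w) + w)/3 = -2 + (((w + 0) + w) + w)/3 = -2 + ((w + w) + w)/3 = -2 + (2*w + w)/3 = -2 + (3*w)/3 = -2 + w)
W(D) = 2 (W(D) = D - (-2 + D) = D + (2 - D) = 2)
(W(-4) + 16) - 29*A((-3 + 0) + 4, -2) = (2 + 16) - 29*((-3 + 0) + 4)*(-2) = 18 - 29*(-3 + 4)*(-2) = 18 - 29*(-2) = 18 + 58 = 76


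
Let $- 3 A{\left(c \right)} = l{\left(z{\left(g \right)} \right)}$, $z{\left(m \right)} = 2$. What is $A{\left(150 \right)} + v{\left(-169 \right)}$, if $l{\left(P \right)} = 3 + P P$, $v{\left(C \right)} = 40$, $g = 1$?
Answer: $\frac{113}{3} \approx 37.667$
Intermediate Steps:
$l{\left(P \right)} = 3 + P^{2}$
$A{\left(c \right)} = - \frac{7}{3}$ ($A{\left(c \right)} = - \frac{3 + 2^{2}}{3} = - \frac{3 + 4}{3} = \left(- \frac{1}{3}\right) 7 = - \frac{7}{3}$)
$A{\left(150 \right)} + v{\left(-169 \right)} = - \frac{7}{3} + 40 = \frac{113}{3}$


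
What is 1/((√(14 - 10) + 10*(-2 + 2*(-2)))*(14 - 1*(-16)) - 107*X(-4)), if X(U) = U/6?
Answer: -3/5006 ≈ -0.00059928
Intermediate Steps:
X(U) = U/6 (X(U) = U*(⅙) = U/6)
1/((√(14 - 10) + 10*(-2 + 2*(-2)))*(14 - 1*(-16)) - 107*X(-4)) = 1/((√(14 - 10) + 10*(-2 + 2*(-2)))*(14 - 1*(-16)) - 107*(-4)/6) = 1/((√4 + 10*(-2 - 4))*(14 + 16) - 107*(-⅔)) = 1/((2 + 10*(-6))*30 + 214/3) = 1/((2 - 60)*30 + 214/3) = 1/(-58*30 + 214/3) = 1/(-1740 + 214/3) = 1/(-5006/3) = -3/5006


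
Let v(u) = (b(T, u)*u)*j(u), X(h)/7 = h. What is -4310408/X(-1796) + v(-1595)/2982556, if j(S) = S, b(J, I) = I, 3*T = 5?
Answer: -9539405256413/9374173508 ≈ -1017.6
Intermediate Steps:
T = 5/3 (T = (1/3)*5 = 5/3 ≈ 1.6667)
X(h) = 7*h
v(u) = u**3 (v(u) = (u*u)*u = u**2*u = u**3)
-4310408/X(-1796) + v(-1595)/2982556 = -4310408/(7*(-1796)) + (-1595)**3/2982556 = -4310408/(-12572) - 4057719875*1/2982556 = -4310408*(-1/12572) - 4057719875/2982556 = 1077602/3143 - 4057719875/2982556 = -9539405256413/9374173508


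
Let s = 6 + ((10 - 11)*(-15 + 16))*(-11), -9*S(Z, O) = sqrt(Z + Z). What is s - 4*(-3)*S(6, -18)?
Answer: 17 - 8*sqrt(3)/3 ≈ 12.381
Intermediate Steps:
S(Z, O) = -sqrt(2)*sqrt(Z)/9 (S(Z, O) = -sqrt(Z + Z)/9 = -sqrt(2)*sqrt(Z)/9)
s = 17 (s = 6 - 1*1*(-11) = 6 - 1*(-11) = 6 + 11 = 17)
s - 4*(-3)*S(6, -18) = 17 - 4*(-3)*(-sqrt(2)*sqrt(6)/9) = 17 - (-12)*(-2*sqrt(3)/9) = 17 - 8*sqrt(3)/3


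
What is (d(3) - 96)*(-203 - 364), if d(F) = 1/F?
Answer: 54243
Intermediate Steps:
(d(3) - 96)*(-203 - 364) = (1/3 - 96)*(-203 - 364) = (1/3 - 96)*(-567) = -287/3*(-567) = 54243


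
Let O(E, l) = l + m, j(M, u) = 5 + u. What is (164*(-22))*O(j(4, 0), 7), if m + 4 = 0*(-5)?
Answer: -10824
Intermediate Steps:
m = -4 (m = -4 + 0*(-5) = -4 + 0 = -4)
O(E, l) = -4 + l (O(E, l) = l - 4 = -4 + l)
(164*(-22))*O(j(4, 0), 7) = (164*(-22))*(-4 + 7) = -3608*3 = -10824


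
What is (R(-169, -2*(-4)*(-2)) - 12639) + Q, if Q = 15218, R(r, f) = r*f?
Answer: 5283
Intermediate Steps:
R(r, f) = f*r
(R(-169, -2*(-4)*(-2)) - 12639) + Q = ((-2*(-4)*(-2))*(-169) - 12639) + 15218 = ((8*(-2))*(-169) - 12639) + 15218 = (-16*(-169) - 12639) + 15218 = (2704 - 12639) + 15218 = -9935 + 15218 = 5283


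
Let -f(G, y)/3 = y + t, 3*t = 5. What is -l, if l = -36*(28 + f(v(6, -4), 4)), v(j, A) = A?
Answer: 396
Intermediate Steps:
t = 5/3 (t = (⅓)*5 = 5/3 ≈ 1.6667)
f(G, y) = -5 - 3*y (f(G, y) = -3*(y + 5/3) = -3*(5/3 + y) = -5 - 3*y)
l = -396 (l = -36*(28 + (-5 - 3*4)) = -36*(28 + (-5 - 12)) = -36*(28 - 17) = -36*11 = -396)
-l = -1*(-396) = 396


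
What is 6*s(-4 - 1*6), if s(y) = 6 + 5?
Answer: 66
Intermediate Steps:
s(y) = 11
6*s(-4 - 1*6) = 6*11 = 66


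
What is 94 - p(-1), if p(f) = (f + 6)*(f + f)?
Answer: 104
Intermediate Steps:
p(f) = 2*f*(6 + f) (p(f) = (6 + f)*(2*f) = 2*f*(6 + f))
94 - p(-1) = 94 - 2*(-1)*(6 - 1) = 94 - 2*(-1)*5 = 94 - 1*(-10) = 94 + 10 = 104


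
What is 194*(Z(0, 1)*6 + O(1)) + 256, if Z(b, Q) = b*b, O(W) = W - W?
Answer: 256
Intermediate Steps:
O(W) = 0
Z(b, Q) = b²
194*(Z(0, 1)*6 + O(1)) + 256 = 194*(0²*6 + 0) + 256 = 194*(0*6 + 0) + 256 = 194*(0 + 0) + 256 = 194*0 + 256 = 0 + 256 = 256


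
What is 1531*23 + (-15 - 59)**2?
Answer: 40689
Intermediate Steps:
1531*23 + (-15 - 59)**2 = 35213 + (-74)**2 = 35213 + 5476 = 40689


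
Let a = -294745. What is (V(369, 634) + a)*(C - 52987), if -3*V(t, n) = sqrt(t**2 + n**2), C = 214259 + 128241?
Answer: -85332509185 - 289513*sqrt(538117)/3 ≈ -8.5403e+10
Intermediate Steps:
C = 342500
V(t, n) = -sqrt(n**2 + t**2)/3 (V(t, n) = -sqrt(t**2 + n**2)/3 = -sqrt(n**2 + t**2)/3)
(V(369, 634) + a)*(C - 52987) = (-sqrt(634**2 + 369**2)/3 - 294745)*(342500 - 52987) = (-sqrt(401956 + 136161)/3 - 294745)*289513 = (-sqrt(538117)/3 - 294745)*289513 = (-294745 - sqrt(538117)/3)*289513 = -85332509185 - 289513*sqrt(538117)/3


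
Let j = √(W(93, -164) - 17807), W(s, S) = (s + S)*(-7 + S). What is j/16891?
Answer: I*√5666/16891 ≈ 0.0044564*I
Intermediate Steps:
W(s, S) = (-7 + S)*(S + s) (W(s, S) = (S + s)*(-7 + S) = (-7 + S)*(S + s))
j = I*√5666 (j = √(((-164)² - 7*(-164) - 7*93 - 164*93) - 17807) = √((26896 + 1148 - 651 - 15252) - 17807) = √(12141 - 17807) = √(-5666) = I*√5666 ≈ 75.273*I)
j/16891 = (I*√5666)/16891 = (I*√5666)*(1/16891) = I*√5666/16891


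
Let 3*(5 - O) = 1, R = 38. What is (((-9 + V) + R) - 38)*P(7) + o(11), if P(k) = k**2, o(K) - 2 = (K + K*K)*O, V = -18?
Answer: -705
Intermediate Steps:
O = 14/3 (O = 5 - 1/3*1 = 5 - 1/3 = 14/3 ≈ 4.6667)
o(K) = 2 + 14*K/3 + 14*K**2/3 (o(K) = 2 + (K + K*K)*(14/3) = 2 + (K + K**2)*(14/3) = 2 + (14*K/3 + 14*K**2/3) = 2 + 14*K/3 + 14*K**2/3)
(((-9 + V) + R) - 38)*P(7) + o(11) = (((-9 - 18) + 38) - 38)*7**2 + (2 + (14/3)*11 + (14/3)*11**2) = ((-27 + 38) - 38)*49 + (2 + 154/3 + (14/3)*121) = (11 - 38)*49 + (2 + 154/3 + 1694/3) = -27*49 + 618 = -1323 + 618 = -705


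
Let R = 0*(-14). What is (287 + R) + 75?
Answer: 362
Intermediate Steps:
R = 0
(287 + R) + 75 = (287 + 0) + 75 = 287 + 75 = 362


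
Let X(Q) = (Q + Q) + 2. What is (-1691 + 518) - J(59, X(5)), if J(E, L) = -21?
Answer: -1152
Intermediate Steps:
X(Q) = 2 + 2*Q (X(Q) = 2*Q + 2 = 2 + 2*Q)
(-1691 + 518) - J(59, X(5)) = (-1691 + 518) - 1*(-21) = -1173 + 21 = -1152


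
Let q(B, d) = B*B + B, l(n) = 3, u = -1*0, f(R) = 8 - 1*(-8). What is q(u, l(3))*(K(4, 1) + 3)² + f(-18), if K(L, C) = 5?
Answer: 16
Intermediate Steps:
f(R) = 16 (f(R) = 8 + 8 = 16)
u = 0
q(B, d) = B + B² (q(B, d) = B² + B = B + B²)
q(u, l(3))*(K(4, 1) + 3)² + f(-18) = (0*(1 + 0))*(5 + 3)² + 16 = (0*1)*8² + 16 = 0*64 + 16 = 0 + 16 = 16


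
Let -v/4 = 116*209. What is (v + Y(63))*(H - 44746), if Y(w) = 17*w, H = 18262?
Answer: 2539948020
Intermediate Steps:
v = -96976 (v = -464*209 = -4*24244 = -96976)
(v + Y(63))*(H - 44746) = (-96976 + 17*63)*(18262 - 44746) = (-96976 + 1071)*(-26484) = -95905*(-26484) = 2539948020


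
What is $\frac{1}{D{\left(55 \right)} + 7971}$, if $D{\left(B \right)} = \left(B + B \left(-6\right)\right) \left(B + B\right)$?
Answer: $- \frac{1}{22279} \approx -4.4885 \cdot 10^{-5}$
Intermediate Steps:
$D{\left(B \right)} = - 10 B^{2}$ ($D{\left(B \right)} = \left(B - 6 B\right) 2 B = - 5 B 2 B = - 10 B^{2}$)
$\frac{1}{D{\left(55 \right)} + 7971} = \frac{1}{- 10 \cdot 55^{2} + 7971} = \frac{1}{\left(-10\right) 3025 + 7971} = \frac{1}{-30250 + 7971} = \frac{1}{-22279} = - \frac{1}{22279}$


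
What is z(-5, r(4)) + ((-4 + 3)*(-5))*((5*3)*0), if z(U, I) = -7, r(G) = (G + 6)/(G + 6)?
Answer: -7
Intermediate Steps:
r(G) = 1 (r(G) = (6 + G)/(6 + G) = 1)
z(-5, r(4)) + ((-4 + 3)*(-5))*((5*3)*0) = -7 + ((-4 + 3)*(-5))*((5*3)*0) = -7 + (-1*(-5))*(15*0) = -7 + 5*0 = -7 + 0 = -7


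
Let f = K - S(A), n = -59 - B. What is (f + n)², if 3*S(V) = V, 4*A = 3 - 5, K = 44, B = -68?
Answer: 101761/36 ≈ 2826.7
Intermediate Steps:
A = -½ (A = (3 - 5)/4 = (¼)*(-2) = -½ ≈ -0.50000)
S(V) = V/3
n = 9 (n = -59 - 1*(-68) = -59 + 68 = 9)
f = 265/6 (f = 44 - (-1)/(3*2) = 44 - 1*(-⅙) = 44 + ⅙ = 265/6 ≈ 44.167)
(f + n)² = (265/6 + 9)² = (319/6)² = 101761/36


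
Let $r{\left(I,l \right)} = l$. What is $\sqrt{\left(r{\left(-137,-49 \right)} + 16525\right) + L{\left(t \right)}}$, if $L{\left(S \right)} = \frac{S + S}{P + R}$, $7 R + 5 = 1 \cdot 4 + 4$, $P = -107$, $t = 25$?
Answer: $\frac{\sqrt{2292224129}}{373} \approx 128.36$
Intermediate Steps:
$R = \frac{3}{7}$ ($R = - \frac{5}{7} + \frac{1 \cdot 4 + 4}{7} = - \frac{5}{7} + \frac{4 + 4}{7} = - \frac{5}{7} + \frac{1}{7} \cdot 8 = - \frac{5}{7} + \frac{8}{7} = \frac{3}{7} \approx 0.42857$)
$L{\left(S \right)} = - \frac{7 S}{373}$ ($L{\left(S \right)} = \frac{S + S}{-107 + \frac{3}{7}} = \frac{2 S}{- \frac{746}{7}} = 2 S \left(- \frac{7}{746}\right) = - \frac{7 S}{373}$)
$\sqrt{\left(r{\left(-137,-49 \right)} + 16525\right) + L{\left(t \right)}} = \sqrt{\left(-49 + 16525\right) - \frac{175}{373}} = \sqrt{16476 - \frac{175}{373}} = \sqrt{\frac{6145373}{373}} = \frac{\sqrt{2292224129}}{373}$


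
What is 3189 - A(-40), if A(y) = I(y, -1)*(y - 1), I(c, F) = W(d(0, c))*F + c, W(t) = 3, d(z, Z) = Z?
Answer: 1426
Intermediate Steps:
I(c, F) = c + 3*F (I(c, F) = 3*F + c = c + 3*F)
A(y) = (-1 + y)*(-3 + y) (A(y) = (y + 3*(-1))*(y - 1) = (y - 3)*(-1 + y) = (-3 + y)*(-1 + y) = (-1 + y)*(-3 + y))
3189 - A(-40) = 3189 - (-1 - 40)*(-3 - 40) = 3189 - (-41)*(-43) = 3189 - 1*1763 = 3189 - 1763 = 1426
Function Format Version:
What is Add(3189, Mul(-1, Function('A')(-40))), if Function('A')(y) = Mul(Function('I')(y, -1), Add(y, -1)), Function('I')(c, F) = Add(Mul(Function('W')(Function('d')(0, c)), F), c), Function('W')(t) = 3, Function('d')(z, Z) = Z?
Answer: 1426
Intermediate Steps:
Function('I')(c, F) = Add(c, Mul(3, F)) (Function('I')(c, F) = Add(Mul(3, F), c) = Add(c, Mul(3, F)))
Function('A')(y) = Mul(Add(-1, y), Add(-3, y)) (Function('A')(y) = Mul(Add(y, Mul(3, -1)), Add(y, -1)) = Mul(Add(y, -3), Add(-1, y)) = Mul(Add(-3, y), Add(-1, y)) = Mul(Add(-1, y), Add(-3, y)))
Add(3189, Mul(-1, Function('A')(-40))) = Add(3189, Mul(-1, Mul(Add(-1, -40), Add(-3, -40)))) = Add(3189, Mul(-1, Mul(-41, -43))) = Add(3189, Mul(-1, 1763)) = Add(3189, -1763) = 1426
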